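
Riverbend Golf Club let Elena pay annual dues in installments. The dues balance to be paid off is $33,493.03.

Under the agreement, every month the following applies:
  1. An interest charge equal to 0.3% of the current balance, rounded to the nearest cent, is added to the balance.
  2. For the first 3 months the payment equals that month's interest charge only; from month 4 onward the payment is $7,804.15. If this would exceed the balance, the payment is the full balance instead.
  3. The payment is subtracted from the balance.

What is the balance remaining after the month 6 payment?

Month 1: $33,493.03 +$100.48 interest = $33,593.51; pay $100.48 → $33,493.03
Month 2: $33,493.03 +$100.48 interest = $33,593.51; pay $100.48 → $33,493.03
Month 3: $33,493.03 +$100.48 interest = $33,593.51; pay $100.48 → $33,493.03
Month 4: $33,493.03 +$100.48 interest = $33,593.51; pay $7,804.15 → $25,789.36
Month 5: $25,789.36 +$77.37 interest = $25,866.73; pay $7,804.15 → $18,062.58
Month 6: $18,062.58 +$54.19 interest = $18,116.77; pay $7,804.15 → $10,312.62

$10,312.62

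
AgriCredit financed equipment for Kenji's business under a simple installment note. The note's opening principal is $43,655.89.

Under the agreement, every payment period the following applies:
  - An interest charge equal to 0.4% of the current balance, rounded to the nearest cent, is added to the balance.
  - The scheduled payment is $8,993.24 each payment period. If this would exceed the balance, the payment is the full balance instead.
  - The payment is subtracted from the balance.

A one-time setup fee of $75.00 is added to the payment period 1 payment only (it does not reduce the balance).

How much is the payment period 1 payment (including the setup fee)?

# | Opening | Interest | Payment | Fee | End bal
1 | $43,655.89 | $174.62 | $8,993.24 | $75.00 | $34,837.27

$9,068.24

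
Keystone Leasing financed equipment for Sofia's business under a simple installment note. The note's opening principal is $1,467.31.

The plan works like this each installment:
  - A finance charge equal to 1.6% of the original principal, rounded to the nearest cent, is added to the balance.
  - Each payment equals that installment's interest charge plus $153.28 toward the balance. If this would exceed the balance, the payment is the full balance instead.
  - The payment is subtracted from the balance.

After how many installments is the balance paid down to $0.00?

10

Installment 1: opening $1,467.31; interest $23.48 → $1,490.79; payment $176.76; balance $1,314.03
Installment 2: opening $1,314.03; interest $23.48 → $1,337.51; payment $176.76; balance $1,160.75
Installment 3: opening $1,160.75; interest $23.48 → $1,184.23; payment $176.76; balance $1,007.47
Installment 4: opening $1,007.47; interest $23.48 → $1,030.95; payment $176.76; balance $854.19
Installment 5: opening $854.19; interest $23.48 → $877.67; payment $176.76; balance $700.91
Installment 6: opening $700.91; interest $23.48 → $724.39; payment $176.76; balance $547.63
Installment 7: opening $547.63; interest $23.48 → $571.11; payment $176.76; balance $394.35
Installment 8: opening $394.35; interest $23.48 → $417.83; payment $176.76; balance $241.07
Installment 9: opening $241.07; interest $23.48 → $264.55; payment $176.76; balance $87.79
Installment 10: opening $87.79; interest $23.48 → $111.27; payment $111.27; balance $0.00
Balance reaches $0.00 in installment 10.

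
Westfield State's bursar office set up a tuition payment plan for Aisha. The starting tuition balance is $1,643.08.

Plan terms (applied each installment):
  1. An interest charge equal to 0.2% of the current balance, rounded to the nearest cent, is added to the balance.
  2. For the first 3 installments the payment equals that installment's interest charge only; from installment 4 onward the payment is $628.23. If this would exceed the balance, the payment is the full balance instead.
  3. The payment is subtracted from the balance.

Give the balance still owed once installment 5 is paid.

Installment 1: opening $1,643.08; interest $3.29 → $1,646.37; payment $3.29; balance $1,643.08
Installment 2: opening $1,643.08; interest $3.29 → $1,646.37; payment $3.29; balance $1,643.08
Installment 3: opening $1,643.08; interest $3.29 → $1,646.37; payment $3.29; balance $1,643.08
Installment 4: opening $1,643.08; interest $3.29 → $1,646.37; payment $628.23; balance $1,018.14
Installment 5: opening $1,018.14; interest $2.04 → $1,020.18; payment $628.23; balance $391.95

$391.95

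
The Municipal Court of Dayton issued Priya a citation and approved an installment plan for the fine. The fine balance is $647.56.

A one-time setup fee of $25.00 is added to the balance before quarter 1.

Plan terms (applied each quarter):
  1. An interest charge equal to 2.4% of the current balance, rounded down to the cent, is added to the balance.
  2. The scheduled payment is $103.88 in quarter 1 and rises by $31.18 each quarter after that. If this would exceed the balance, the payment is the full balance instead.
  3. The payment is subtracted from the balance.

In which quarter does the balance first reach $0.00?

5

Quarter 1: $672.56 +$16.14 interest = $688.70; pay $103.88 → $584.82
Quarter 2: $584.82 +$14.03 interest = $598.85; pay $135.06 → $463.79
Quarter 3: $463.79 +$11.13 interest = $474.92; pay $166.24 → $308.68
Quarter 4: $308.68 +$7.40 interest = $316.08; pay $197.42 → $118.66
Quarter 5: $118.66 +$2.84 interest = $121.50; pay $121.50 → $0.00
Balance reaches $0.00 in quarter 5.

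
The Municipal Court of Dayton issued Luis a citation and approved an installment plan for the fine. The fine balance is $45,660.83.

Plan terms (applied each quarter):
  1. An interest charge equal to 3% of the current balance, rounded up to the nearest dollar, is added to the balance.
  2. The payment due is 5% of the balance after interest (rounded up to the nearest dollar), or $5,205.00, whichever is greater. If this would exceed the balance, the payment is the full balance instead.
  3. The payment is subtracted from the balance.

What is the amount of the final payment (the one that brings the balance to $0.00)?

Quarter 1: opening $45,660.83; interest $1,370.00 → $47,030.83; payment $5,205.00; balance $41,825.83
Quarter 2: opening $41,825.83; interest $1,255.00 → $43,080.83; payment $5,205.00; balance $37,875.83
Quarter 3: opening $37,875.83; interest $1,137.00 → $39,012.83; payment $5,205.00; balance $33,807.83
Quarter 4: opening $33,807.83; interest $1,015.00 → $34,822.83; payment $5,205.00; balance $29,617.83
Quarter 5: opening $29,617.83; interest $889.00 → $30,506.83; payment $5,205.00; balance $25,301.83
Quarter 6: opening $25,301.83; interest $760.00 → $26,061.83; payment $5,205.00; balance $20,856.83
Quarter 7: opening $20,856.83; interest $626.00 → $21,482.83; payment $5,205.00; balance $16,277.83
Quarter 8: opening $16,277.83; interest $489.00 → $16,766.83; payment $5,205.00; balance $11,561.83
Quarter 9: opening $11,561.83; interest $347.00 → $11,908.83; payment $5,205.00; balance $6,703.83
Quarter 10: opening $6,703.83; interest $202.00 → $6,905.83; payment $5,205.00; balance $1,700.83
Quarter 11: opening $1,700.83; interest $52.00 → $1,752.83; payment $1,752.83; balance $0.00

$1,752.83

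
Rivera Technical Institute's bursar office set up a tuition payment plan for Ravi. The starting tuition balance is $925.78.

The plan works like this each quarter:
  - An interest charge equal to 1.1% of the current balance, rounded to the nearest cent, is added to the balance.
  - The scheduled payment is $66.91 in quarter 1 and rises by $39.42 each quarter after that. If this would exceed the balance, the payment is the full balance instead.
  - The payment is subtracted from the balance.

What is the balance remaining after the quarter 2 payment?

$772.28

Quarter 1: $925.78 +$10.18 interest = $935.96; pay $66.91 → $869.05
Quarter 2: $869.05 +$9.56 interest = $878.61; pay $106.33 → $772.28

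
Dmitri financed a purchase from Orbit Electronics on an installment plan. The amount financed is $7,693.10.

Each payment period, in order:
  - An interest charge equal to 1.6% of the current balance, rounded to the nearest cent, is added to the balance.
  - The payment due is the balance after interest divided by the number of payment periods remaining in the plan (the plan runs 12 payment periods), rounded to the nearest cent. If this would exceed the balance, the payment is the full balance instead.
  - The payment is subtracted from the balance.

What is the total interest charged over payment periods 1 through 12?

$848.94

# | Opening | Interest | Payment | End bal
1 | $7,693.10 | $123.09 | $651.35 | $7,164.84
2 | $7,164.84 | $114.64 | $661.77 | $6,617.71
3 | $6,617.71 | $105.88 | $672.36 | $6,051.23
4 | $6,051.23 | $96.82 | $683.12 | $5,464.93
5 | $5,464.93 | $87.44 | $694.05 | $4,858.32
6 | $4,858.32 | $77.73 | $705.15 | $4,230.90
7 | $4,230.90 | $67.69 | $716.43 | $3,582.16
8 | $3,582.16 | $57.31 | $727.89 | $2,911.58
9 | $2,911.58 | $46.59 | $739.54 | $2,218.63
10 | $2,218.63 | $35.50 | $751.38 | $1,502.75
11 | $1,502.75 | $24.04 | $763.40 | $763.39
12 | $763.39 | $12.21 | $775.60 | $0.00
Total interest: $123.09 + $114.64 + $105.88 + $96.82 + $87.44 + $77.73 + $67.69 + $57.31 + $46.59 + $35.50 + $24.04 + $12.21 = $848.94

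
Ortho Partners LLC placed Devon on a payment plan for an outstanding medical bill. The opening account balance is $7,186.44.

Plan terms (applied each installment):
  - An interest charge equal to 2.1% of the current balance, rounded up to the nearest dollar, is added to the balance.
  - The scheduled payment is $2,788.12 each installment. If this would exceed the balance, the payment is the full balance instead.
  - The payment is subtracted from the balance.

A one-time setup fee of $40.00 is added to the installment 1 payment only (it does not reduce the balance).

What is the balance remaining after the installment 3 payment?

Installment 1: opening $7,186.44; interest $151.00 → $7,337.44; payment $2,788.12 (+ $40.00 fee); balance $4,549.32
Installment 2: opening $4,549.32; interest $96.00 → $4,645.32; payment $2,788.12; balance $1,857.20
Installment 3: opening $1,857.20; interest $40.00 → $1,897.20; payment $1,897.20; balance $0.00

$0.00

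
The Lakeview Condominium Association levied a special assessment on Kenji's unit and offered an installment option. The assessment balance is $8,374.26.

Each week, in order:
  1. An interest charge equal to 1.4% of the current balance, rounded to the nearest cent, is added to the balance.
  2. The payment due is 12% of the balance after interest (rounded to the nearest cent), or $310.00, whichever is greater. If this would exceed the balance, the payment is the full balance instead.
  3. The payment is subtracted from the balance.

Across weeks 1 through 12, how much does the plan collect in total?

$7,070.60

Week 1: opening $8,374.26; interest $117.24 → $8,491.50; payment $1,018.98; balance $7,472.52
Week 2: opening $7,472.52; interest $104.62 → $7,577.14; payment $909.26; balance $6,667.88
Week 3: opening $6,667.88; interest $93.35 → $6,761.23; payment $811.35; balance $5,949.88
Week 4: opening $5,949.88; interest $83.30 → $6,033.18; payment $723.98; balance $5,309.20
Week 5: opening $5,309.20; interest $74.33 → $5,383.53; payment $646.02; balance $4,737.51
Week 6: opening $4,737.51; interest $66.33 → $4,803.84; payment $576.46; balance $4,227.38
Week 7: opening $4,227.38; interest $59.18 → $4,286.56; payment $514.39; balance $3,772.17
Week 8: opening $3,772.17; interest $52.81 → $3,824.98; payment $459.00; balance $3,365.98
Week 9: opening $3,365.98; interest $47.12 → $3,413.10; payment $409.57; balance $3,003.53
Week 10: opening $3,003.53; interest $42.05 → $3,045.58; payment $365.47; balance $2,680.11
Week 11: opening $2,680.11; interest $37.52 → $2,717.63; payment $326.12; balance $2,391.51
Week 12: opening $2,391.51; interest $33.48 → $2,424.99; payment $310.00; balance $2,114.99
Total paid: $7,070.60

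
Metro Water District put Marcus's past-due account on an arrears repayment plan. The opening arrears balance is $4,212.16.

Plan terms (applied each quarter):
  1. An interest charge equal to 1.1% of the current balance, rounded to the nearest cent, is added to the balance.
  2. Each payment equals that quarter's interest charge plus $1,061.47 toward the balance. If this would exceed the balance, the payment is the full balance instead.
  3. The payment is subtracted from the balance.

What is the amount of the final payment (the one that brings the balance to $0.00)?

$1,039.06

Quarter 1: $4,212.16 +$46.33 interest = $4,258.49; pay $1,107.80 → $3,150.69
Quarter 2: $3,150.69 +$34.66 interest = $3,185.35; pay $1,096.13 → $2,089.22
Quarter 3: $2,089.22 +$22.98 interest = $2,112.20; pay $1,084.45 → $1,027.75
Quarter 4: $1,027.75 +$11.31 interest = $1,039.06; pay $1,039.06 → $0.00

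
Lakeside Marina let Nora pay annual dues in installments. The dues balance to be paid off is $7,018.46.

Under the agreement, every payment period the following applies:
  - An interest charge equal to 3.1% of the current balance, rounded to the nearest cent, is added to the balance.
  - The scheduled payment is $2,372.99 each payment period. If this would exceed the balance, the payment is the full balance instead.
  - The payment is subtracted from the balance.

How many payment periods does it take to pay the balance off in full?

Payment period 1: opening $7,018.46; interest $217.57 → $7,236.03; payment $2,372.99; balance $4,863.04
Payment period 2: opening $4,863.04; interest $150.75 → $5,013.79; payment $2,372.99; balance $2,640.80
Payment period 3: opening $2,640.80; interest $81.86 → $2,722.66; payment $2,372.99; balance $349.67
Payment period 4: opening $349.67; interest $10.84 → $360.51; payment $360.51; balance $0.00
Balance reaches $0.00 in payment period 4.

4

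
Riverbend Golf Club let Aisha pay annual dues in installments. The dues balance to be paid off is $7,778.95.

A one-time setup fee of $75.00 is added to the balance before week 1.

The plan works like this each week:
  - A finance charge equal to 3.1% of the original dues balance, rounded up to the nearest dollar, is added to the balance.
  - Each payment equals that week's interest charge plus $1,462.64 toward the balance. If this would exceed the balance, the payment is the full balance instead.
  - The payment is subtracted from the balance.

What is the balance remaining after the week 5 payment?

$540.75

Week 1: opening $7,853.95; interest $242.00 → $8,095.95; payment $1,704.64; balance $6,391.31
Week 2: opening $6,391.31; interest $242.00 → $6,633.31; payment $1,704.64; balance $4,928.67
Week 3: opening $4,928.67; interest $242.00 → $5,170.67; payment $1,704.64; balance $3,466.03
Week 4: opening $3,466.03; interest $242.00 → $3,708.03; payment $1,704.64; balance $2,003.39
Week 5: opening $2,003.39; interest $242.00 → $2,245.39; payment $1,704.64; balance $540.75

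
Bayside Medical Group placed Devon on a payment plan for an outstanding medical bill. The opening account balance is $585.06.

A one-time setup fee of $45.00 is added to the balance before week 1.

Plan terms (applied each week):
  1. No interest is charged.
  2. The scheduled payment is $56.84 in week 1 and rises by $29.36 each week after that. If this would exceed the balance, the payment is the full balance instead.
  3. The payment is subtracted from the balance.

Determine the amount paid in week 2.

$86.20

Week 1: opening $630.06; payment $56.84; balance $573.22
Week 2: opening $573.22; payment $86.20; balance $487.02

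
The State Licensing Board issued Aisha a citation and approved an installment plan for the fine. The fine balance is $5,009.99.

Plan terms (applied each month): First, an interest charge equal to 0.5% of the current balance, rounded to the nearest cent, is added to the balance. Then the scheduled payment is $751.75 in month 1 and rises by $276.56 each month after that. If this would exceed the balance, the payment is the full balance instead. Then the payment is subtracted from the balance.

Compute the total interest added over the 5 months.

$74.87

# | Opening | Interest | Payment | End bal
1 | $5,009.99 | $25.05 | $751.75 | $4,283.29
2 | $4,283.29 | $21.42 | $1,028.31 | $3,276.40
3 | $3,276.40 | $16.38 | $1,304.87 | $1,987.91
4 | $1,987.91 | $9.94 | $1,581.43 | $416.42
5 | $416.42 | $2.08 | $418.50 | $0.00
Total interest: $25.05 + $21.42 + $16.38 + $9.94 + $2.08 = $74.87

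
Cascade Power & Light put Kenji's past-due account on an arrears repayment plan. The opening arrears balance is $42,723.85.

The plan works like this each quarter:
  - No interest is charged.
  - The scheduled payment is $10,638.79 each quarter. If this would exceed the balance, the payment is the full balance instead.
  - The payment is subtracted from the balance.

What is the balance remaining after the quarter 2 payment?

Quarter 1: opening $42,723.85; payment $10,638.79; balance $32,085.06
Quarter 2: opening $32,085.06; payment $10,638.79; balance $21,446.27

$21,446.27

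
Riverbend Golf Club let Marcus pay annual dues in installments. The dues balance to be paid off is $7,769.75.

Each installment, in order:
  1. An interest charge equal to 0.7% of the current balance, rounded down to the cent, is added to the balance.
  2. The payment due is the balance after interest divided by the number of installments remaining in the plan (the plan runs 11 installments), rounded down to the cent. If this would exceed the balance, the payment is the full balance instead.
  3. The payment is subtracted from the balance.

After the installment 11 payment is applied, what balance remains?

$0.00

Installment 1: opening $7,769.75; interest $54.38 → $7,824.13; payment $711.28; balance $7,112.85
Installment 2: opening $7,112.85; interest $49.78 → $7,162.63; payment $716.26; balance $6,446.37
Installment 3: opening $6,446.37; interest $45.12 → $6,491.49; payment $721.27; balance $5,770.22
Installment 4: opening $5,770.22; interest $40.39 → $5,810.61; payment $726.32; balance $5,084.29
Installment 5: opening $5,084.29; interest $35.59 → $5,119.88; payment $731.41; balance $4,388.47
Installment 6: opening $4,388.47; interest $30.71 → $4,419.18; payment $736.53; balance $3,682.65
Installment 7: opening $3,682.65; interest $25.77 → $3,708.42; payment $741.68; balance $2,966.74
Installment 8: opening $2,966.74; interest $20.76 → $2,987.50; payment $746.87; balance $2,240.63
Installment 9: opening $2,240.63; interest $15.68 → $2,256.31; payment $752.10; balance $1,504.21
Installment 10: opening $1,504.21; interest $10.52 → $1,514.73; payment $757.36; balance $757.37
Installment 11: opening $757.37; interest $5.30 → $762.67; payment $762.67; balance $0.00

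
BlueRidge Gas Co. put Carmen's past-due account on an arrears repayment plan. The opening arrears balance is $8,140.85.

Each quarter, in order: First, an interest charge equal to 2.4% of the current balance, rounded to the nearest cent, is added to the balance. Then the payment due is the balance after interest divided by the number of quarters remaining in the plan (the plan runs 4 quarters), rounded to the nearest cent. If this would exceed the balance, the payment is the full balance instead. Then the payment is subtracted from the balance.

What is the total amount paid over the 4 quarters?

Quarter 1: $8,140.85 +$195.38 interest = $8,336.23; pay $2,084.06 → $6,252.17
Quarter 2: $6,252.17 +$150.05 interest = $6,402.22; pay $2,134.07 → $4,268.15
Quarter 3: $4,268.15 +$102.44 interest = $4,370.59; pay $2,185.30 → $2,185.29
Quarter 4: $2,185.29 +$52.45 interest = $2,237.74; pay $2,237.74 → $0.00
Total paid: $8,641.17

$8,641.17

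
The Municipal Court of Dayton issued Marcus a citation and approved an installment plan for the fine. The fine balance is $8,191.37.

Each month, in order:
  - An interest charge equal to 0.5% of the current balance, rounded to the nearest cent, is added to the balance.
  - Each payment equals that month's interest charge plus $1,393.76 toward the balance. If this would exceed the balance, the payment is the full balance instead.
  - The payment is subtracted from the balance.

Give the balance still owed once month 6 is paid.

$0.00

Month 1: opening $8,191.37; interest $40.96 → $8,232.33; payment $1,434.72; balance $6,797.61
Month 2: opening $6,797.61; interest $33.99 → $6,831.60; payment $1,427.75; balance $5,403.85
Month 3: opening $5,403.85; interest $27.02 → $5,430.87; payment $1,420.78; balance $4,010.09
Month 4: opening $4,010.09; interest $20.05 → $4,030.14; payment $1,413.81; balance $2,616.33
Month 5: opening $2,616.33; interest $13.08 → $2,629.41; payment $1,406.84; balance $1,222.57
Month 6: opening $1,222.57; interest $6.11 → $1,228.68; payment $1,228.68; balance $0.00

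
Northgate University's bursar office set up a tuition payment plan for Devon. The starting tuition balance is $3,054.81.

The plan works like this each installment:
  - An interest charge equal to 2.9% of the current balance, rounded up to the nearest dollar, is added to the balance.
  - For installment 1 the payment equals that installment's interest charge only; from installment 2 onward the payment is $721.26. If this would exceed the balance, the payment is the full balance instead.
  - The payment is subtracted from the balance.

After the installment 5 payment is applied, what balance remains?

Installment 1: $3,054.81 +$89.00 interest = $3,143.81; pay $89.00 → $3,054.81
Installment 2: $3,054.81 +$89.00 interest = $3,143.81; pay $721.26 → $2,422.55
Installment 3: $2,422.55 +$71.00 interest = $2,493.55; pay $721.26 → $1,772.29
Installment 4: $1,772.29 +$52.00 interest = $1,824.29; pay $721.26 → $1,103.03
Installment 5: $1,103.03 +$32.00 interest = $1,135.03; pay $721.26 → $413.77

$413.77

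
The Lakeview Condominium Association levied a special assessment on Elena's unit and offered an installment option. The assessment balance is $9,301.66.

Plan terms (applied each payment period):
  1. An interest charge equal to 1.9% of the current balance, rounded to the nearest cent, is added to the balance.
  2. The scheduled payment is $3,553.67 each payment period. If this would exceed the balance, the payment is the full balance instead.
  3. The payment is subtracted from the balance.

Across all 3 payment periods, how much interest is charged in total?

Payment period 1: opening $9,301.66; interest $176.73 → $9,478.39; payment $3,553.67; balance $5,924.72
Payment period 2: opening $5,924.72; interest $112.57 → $6,037.29; payment $3,553.67; balance $2,483.62
Payment period 3: opening $2,483.62; interest $47.19 → $2,530.81; payment $2,530.81; balance $0.00
Total interest: $176.73 + $112.57 + $47.19 = $336.49

$336.49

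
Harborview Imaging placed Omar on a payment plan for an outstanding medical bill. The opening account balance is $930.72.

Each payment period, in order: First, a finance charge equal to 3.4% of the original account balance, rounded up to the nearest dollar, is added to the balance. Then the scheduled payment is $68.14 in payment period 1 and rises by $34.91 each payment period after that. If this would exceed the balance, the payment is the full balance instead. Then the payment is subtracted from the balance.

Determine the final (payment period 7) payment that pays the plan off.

Payment period 1: opening $930.72; interest $32.00 → $962.72; payment $68.14; balance $894.58
Payment period 2: opening $894.58; interest $32.00 → $926.58; payment $103.05; balance $823.53
Payment period 3: opening $823.53; interest $32.00 → $855.53; payment $137.96; balance $717.57
Payment period 4: opening $717.57; interest $32.00 → $749.57; payment $172.87; balance $576.70
Payment period 5: opening $576.70; interest $32.00 → $608.70; payment $207.78; balance $400.92
Payment period 6: opening $400.92; interest $32.00 → $432.92; payment $242.69; balance $190.23
Payment period 7: opening $190.23; interest $32.00 → $222.23; payment $222.23; balance $0.00

$222.23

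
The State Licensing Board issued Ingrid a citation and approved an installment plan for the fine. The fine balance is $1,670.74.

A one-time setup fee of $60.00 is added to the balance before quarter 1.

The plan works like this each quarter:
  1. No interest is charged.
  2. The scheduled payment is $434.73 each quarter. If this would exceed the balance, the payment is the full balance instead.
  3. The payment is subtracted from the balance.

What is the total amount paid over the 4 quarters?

$1,730.74

Quarter 1: opening $1,730.74; payment $434.73; balance $1,296.01
Quarter 2: opening $1,296.01; payment $434.73; balance $861.28
Quarter 3: opening $861.28; payment $434.73; balance $426.55
Quarter 4: opening $426.55; payment $426.55; balance $0.00
Total paid: $1,730.74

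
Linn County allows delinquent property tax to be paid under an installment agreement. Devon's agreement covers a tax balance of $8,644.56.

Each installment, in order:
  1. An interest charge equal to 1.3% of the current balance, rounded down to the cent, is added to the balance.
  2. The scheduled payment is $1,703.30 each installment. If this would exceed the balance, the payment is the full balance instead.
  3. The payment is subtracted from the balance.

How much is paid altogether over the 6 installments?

Installment 1: opening $8,644.56; interest $112.37 → $8,756.93; payment $1,703.30; balance $7,053.63
Installment 2: opening $7,053.63; interest $91.69 → $7,145.32; payment $1,703.30; balance $5,442.02
Installment 3: opening $5,442.02; interest $70.74 → $5,512.76; payment $1,703.30; balance $3,809.46
Installment 4: opening $3,809.46; interest $49.52 → $3,858.98; payment $1,703.30; balance $2,155.68
Installment 5: opening $2,155.68; interest $28.02 → $2,183.70; payment $1,703.30; balance $480.40
Installment 6: opening $480.40; interest $6.24 → $486.64; payment $486.64; balance $0.00
Total paid: $9,003.14

$9,003.14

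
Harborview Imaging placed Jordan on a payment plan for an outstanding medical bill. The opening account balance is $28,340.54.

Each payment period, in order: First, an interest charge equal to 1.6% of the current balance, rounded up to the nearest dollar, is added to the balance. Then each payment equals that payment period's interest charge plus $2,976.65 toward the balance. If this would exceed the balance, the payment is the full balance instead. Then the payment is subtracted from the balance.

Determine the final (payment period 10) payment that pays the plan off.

$1,575.69

Payment period 1: $28,340.54 +$454.00 interest = $28,794.54; pay $3,430.65 → $25,363.89
Payment period 2: $25,363.89 +$406.00 interest = $25,769.89; pay $3,382.65 → $22,387.24
Payment period 3: $22,387.24 +$359.00 interest = $22,746.24; pay $3,335.65 → $19,410.59
Payment period 4: $19,410.59 +$311.00 interest = $19,721.59; pay $3,287.65 → $16,433.94
Payment period 5: $16,433.94 +$263.00 interest = $16,696.94; pay $3,239.65 → $13,457.29
Payment period 6: $13,457.29 +$216.00 interest = $13,673.29; pay $3,192.65 → $10,480.64
Payment period 7: $10,480.64 +$168.00 interest = $10,648.64; pay $3,144.65 → $7,503.99
Payment period 8: $7,503.99 +$121.00 interest = $7,624.99; pay $3,097.65 → $4,527.34
Payment period 9: $4,527.34 +$73.00 interest = $4,600.34; pay $3,049.65 → $1,550.69
Payment period 10: $1,550.69 +$25.00 interest = $1,575.69; pay $1,575.69 → $0.00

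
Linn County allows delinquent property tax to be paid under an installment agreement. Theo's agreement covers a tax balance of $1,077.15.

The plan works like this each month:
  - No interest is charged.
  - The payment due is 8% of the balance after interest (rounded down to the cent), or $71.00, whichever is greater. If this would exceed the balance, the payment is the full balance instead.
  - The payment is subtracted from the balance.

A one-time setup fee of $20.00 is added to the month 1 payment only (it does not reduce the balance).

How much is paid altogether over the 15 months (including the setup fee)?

# | Opening | Payment | Fee | End bal
1 | $1,077.15 | $86.17 | $20.00 | $990.98
2 | $990.98 | $79.27 | — | $911.71
3 | $911.71 | $72.93 | — | $838.78
4 | $838.78 | $71.00 | — | $767.78
5 | $767.78 | $71.00 | — | $696.78
6 | $696.78 | $71.00 | — | $625.78
7 | $625.78 | $71.00 | — | $554.78
8 | $554.78 | $71.00 | — | $483.78
9 | $483.78 | $71.00 | — | $412.78
10 | $412.78 | $71.00 | — | $341.78
11 | $341.78 | $71.00 | — | $270.78
12 | $270.78 | $71.00 | — | $199.78
13 | $199.78 | $71.00 | — | $128.78
14 | $128.78 | $71.00 | — | $57.78
15 | $57.78 | $57.78 | — | $0.00
Total paid: $1,097.15

$1,097.15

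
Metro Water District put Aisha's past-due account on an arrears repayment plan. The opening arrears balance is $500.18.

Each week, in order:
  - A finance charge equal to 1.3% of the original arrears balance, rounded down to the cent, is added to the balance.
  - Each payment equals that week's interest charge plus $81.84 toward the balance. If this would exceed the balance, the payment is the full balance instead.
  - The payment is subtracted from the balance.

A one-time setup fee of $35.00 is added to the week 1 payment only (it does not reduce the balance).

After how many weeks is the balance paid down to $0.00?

Week 1: $500.18 +$6.50 interest = $506.68; pay $88.34 (+ $35.00 fee) → $418.34
Week 2: $418.34 +$6.50 interest = $424.84; pay $88.34 → $336.50
Week 3: $336.50 +$6.50 interest = $343.00; pay $88.34 → $254.66
Week 4: $254.66 +$6.50 interest = $261.16; pay $88.34 → $172.82
Week 5: $172.82 +$6.50 interest = $179.32; pay $88.34 → $90.98
Week 6: $90.98 +$6.50 interest = $97.48; pay $88.34 → $9.14
Week 7: $9.14 +$6.50 interest = $15.64; pay $15.64 → $0.00
Balance reaches $0.00 in week 7.

7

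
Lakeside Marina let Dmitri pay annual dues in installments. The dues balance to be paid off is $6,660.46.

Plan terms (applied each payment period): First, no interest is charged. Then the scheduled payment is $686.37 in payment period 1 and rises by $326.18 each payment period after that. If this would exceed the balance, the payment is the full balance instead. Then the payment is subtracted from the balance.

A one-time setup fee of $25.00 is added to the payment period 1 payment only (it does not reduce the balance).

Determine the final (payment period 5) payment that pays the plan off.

Payment period 1: $6,660.46 − $686.37 (+ $25.00 fee) → $5,974.09
Payment period 2: $5,974.09 − $1,012.55 → $4,961.54
Payment period 3: $4,961.54 − $1,338.73 → $3,622.81
Payment period 4: $3,622.81 − $1,664.91 → $1,957.90
Payment period 5: $1,957.90 − $1,957.90 → $0.00

$1,957.90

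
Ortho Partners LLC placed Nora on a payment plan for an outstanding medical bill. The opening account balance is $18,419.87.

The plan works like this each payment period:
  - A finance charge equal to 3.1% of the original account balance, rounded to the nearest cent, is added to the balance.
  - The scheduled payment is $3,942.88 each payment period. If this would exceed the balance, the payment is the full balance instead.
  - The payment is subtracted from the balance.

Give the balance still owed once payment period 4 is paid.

$4,932.43

Payment period 1: $18,419.87 +$571.02 interest = $18,990.89; pay $3,942.88 → $15,048.01
Payment period 2: $15,048.01 +$571.02 interest = $15,619.03; pay $3,942.88 → $11,676.15
Payment period 3: $11,676.15 +$571.02 interest = $12,247.17; pay $3,942.88 → $8,304.29
Payment period 4: $8,304.29 +$571.02 interest = $8,875.31; pay $3,942.88 → $4,932.43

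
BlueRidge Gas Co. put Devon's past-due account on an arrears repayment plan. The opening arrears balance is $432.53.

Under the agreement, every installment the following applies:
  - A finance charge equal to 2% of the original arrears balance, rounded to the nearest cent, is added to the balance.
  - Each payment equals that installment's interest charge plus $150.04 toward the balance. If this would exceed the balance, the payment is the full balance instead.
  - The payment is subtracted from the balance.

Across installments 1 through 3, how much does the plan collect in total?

$458.48

Installment 1: opening $432.53; interest $8.65 → $441.18; payment $158.69; balance $282.49
Installment 2: opening $282.49; interest $8.65 → $291.14; payment $158.69; balance $132.45
Installment 3: opening $132.45; interest $8.65 → $141.10; payment $141.10; balance $0.00
Total paid: $458.48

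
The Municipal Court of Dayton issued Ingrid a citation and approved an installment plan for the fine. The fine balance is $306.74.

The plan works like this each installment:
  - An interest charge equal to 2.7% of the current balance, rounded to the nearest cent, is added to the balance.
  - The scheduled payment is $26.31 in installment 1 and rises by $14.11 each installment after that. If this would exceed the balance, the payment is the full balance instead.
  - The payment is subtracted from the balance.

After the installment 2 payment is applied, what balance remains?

Installment 1: $306.74 +$8.28 interest = $315.02; pay $26.31 → $288.71
Installment 2: $288.71 +$7.80 interest = $296.51; pay $40.42 → $256.09

$256.09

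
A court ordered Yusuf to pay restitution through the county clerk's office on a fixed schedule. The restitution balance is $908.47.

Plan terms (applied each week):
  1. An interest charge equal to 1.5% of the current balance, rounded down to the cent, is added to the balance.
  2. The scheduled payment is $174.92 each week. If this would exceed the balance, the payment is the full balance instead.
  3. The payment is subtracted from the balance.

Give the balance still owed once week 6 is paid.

Week 1: $908.47 +$13.62 interest = $922.09; pay $174.92 → $747.17
Week 2: $747.17 +$11.20 interest = $758.37; pay $174.92 → $583.45
Week 3: $583.45 +$8.75 interest = $592.20; pay $174.92 → $417.28
Week 4: $417.28 +$6.25 interest = $423.53; pay $174.92 → $248.61
Week 5: $248.61 +$3.72 interest = $252.33; pay $174.92 → $77.41
Week 6: $77.41 +$1.16 interest = $78.57; pay $78.57 → $0.00

$0.00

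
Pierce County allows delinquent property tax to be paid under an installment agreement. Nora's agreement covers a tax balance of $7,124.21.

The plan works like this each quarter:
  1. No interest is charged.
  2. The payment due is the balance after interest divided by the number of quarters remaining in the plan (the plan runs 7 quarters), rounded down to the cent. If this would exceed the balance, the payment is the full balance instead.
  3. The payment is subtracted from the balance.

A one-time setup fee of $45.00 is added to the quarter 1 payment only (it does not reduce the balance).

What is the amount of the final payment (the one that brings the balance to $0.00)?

$1,017.75

Quarter 1: $7,124.21 − $1,017.74 (+ $45.00 fee) → $6,106.47
Quarter 2: $6,106.47 − $1,017.74 → $5,088.73
Quarter 3: $5,088.73 − $1,017.74 → $4,070.99
Quarter 4: $4,070.99 − $1,017.74 → $3,053.25
Quarter 5: $3,053.25 − $1,017.75 → $2,035.50
Quarter 6: $2,035.50 − $1,017.75 → $1,017.75
Quarter 7: $1,017.75 − $1,017.75 → $0.00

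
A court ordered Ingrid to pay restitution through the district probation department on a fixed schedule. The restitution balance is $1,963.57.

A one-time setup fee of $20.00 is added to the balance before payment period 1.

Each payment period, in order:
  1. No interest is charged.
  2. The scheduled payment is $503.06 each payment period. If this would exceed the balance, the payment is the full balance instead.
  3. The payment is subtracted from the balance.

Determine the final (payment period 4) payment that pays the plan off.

# | Opening | Payment | End bal
1 | $1,983.57 | $503.06 | $1,480.51
2 | $1,480.51 | $503.06 | $977.45
3 | $977.45 | $503.06 | $474.39
4 | $474.39 | $474.39 | $0.00

$474.39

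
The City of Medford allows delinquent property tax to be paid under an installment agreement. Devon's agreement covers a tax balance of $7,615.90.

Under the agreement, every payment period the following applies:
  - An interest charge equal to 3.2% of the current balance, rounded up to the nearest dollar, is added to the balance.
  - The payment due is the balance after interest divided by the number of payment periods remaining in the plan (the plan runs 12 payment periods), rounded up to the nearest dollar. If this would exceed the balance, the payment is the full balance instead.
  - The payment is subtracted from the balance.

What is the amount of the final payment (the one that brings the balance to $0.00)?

$926.90

Payment period 1: $7,615.90 +$244.00 interest = $7,859.90; pay $655.00 → $7,204.90
Payment period 2: $7,204.90 +$231.00 interest = $7,435.90; pay $676.00 → $6,759.90
Payment period 3: $6,759.90 +$217.00 interest = $6,976.90; pay $698.00 → $6,278.90
Payment period 4: $6,278.90 +$201.00 interest = $6,479.90; pay $720.00 → $5,759.90
Payment period 5: $5,759.90 +$185.00 interest = $5,944.90; pay $744.00 → $5,200.90
Payment period 6: $5,200.90 +$167.00 interest = $5,367.90; pay $767.00 → $4,600.90
Payment period 7: $4,600.90 +$148.00 interest = $4,748.90; pay $792.00 → $3,956.90
Payment period 8: $3,956.90 +$127.00 interest = $4,083.90; pay $817.00 → $3,266.90
Payment period 9: $3,266.90 +$105.00 interest = $3,371.90; pay $843.00 → $2,528.90
Payment period 10: $2,528.90 +$81.00 interest = $2,609.90; pay $870.00 → $1,739.90
Payment period 11: $1,739.90 +$56.00 interest = $1,795.90; pay $898.00 → $897.90
Payment period 12: $897.90 +$29.00 interest = $926.90; pay $926.90 → $0.00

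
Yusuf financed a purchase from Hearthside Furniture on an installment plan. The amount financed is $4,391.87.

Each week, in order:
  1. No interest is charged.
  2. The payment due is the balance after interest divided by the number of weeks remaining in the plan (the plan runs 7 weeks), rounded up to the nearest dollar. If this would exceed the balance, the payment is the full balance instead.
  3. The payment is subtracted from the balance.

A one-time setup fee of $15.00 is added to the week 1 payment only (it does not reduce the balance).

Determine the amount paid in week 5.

$627.00

Week 1: $4,391.87 − $628.00 (+ $15.00 fee) → $3,763.87
Week 2: $3,763.87 − $628.00 → $3,135.87
Week 3: $3,135.87 − $628.00 → $2,507.87
Week 4: $2,507.87 − $627.00 → $1,880.87
Week 5: $1,880.87 − $627.00 → $1,253.87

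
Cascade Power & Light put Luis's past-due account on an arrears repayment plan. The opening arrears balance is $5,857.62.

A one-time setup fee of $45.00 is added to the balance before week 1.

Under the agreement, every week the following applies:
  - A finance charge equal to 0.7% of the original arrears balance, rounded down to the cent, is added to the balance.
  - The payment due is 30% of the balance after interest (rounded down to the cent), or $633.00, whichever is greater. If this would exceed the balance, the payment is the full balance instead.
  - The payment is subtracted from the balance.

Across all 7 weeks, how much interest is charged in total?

Week 1: $5,902.62 +$41.00 interest = $5,943.62; pay $1,783.08 → $4,160.54
Week 2: $4,160.54 +$41.00 interest = $4,201.54; pay $1,260.46 → $2,941.08
Week 3: $2,941.08 +$41.00 interest = $2,982.08; pay $894.62 → $2,087.46
Week 4: $2,087.46 +$41.00 interest = $2,128.46; pay $638.53 → $1,489.93
Week 5: $1,489.93 +$41.00 interest = $1,530.93; pay $633.00 → $897.93
Week 6: $897.93 +$41.00 interest = $938.93; pay $633.00 → $305.93
Week 7: $305.93 +$41.00 interest = $346.93; pay $346.93 → $0.00
Total interest: $41.00 + $41.00 + $41.00 + $41.00 + $41.00 + $41.00 + $41.00 = $287.00

$287.00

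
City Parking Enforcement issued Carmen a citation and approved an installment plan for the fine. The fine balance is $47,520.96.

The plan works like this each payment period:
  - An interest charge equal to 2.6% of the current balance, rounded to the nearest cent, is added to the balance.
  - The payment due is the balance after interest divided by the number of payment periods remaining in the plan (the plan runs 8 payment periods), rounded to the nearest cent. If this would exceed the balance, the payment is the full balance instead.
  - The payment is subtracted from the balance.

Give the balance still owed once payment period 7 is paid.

$7,109.30

Payment period 1: opening $47,520.96; interest $1,235.54 → $48,756.50; payment $6,094.56; balance $42,661.94
Payment period 2: opening $42,661.94; interest $1,109.21 → $43,771.15; payment $6,253.02; balance $37,518.13
Payment period 3: opening $37,518.13; interest $975.47 → $38,493.60; payment $6,415.60; balance $32,078.00
Payment period 4: opening $32,078.00; interest $834.03 → $32,912.03; payment $6,582.41; balance $26,329.62
Payment period 5: opening $26,329.62; interest $684.57 → $27,014.19; payment $6,753.55; balance $20,260.64
Payment period 6: opening $20,260.64; interest $526.78 → $20,787.42; payment $6,929.14; balance $13,858.28
Payment period 7: opening $13,858.28; interest $360.32 → $14,218.60; payment $7,109.30; balance $7,109.30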